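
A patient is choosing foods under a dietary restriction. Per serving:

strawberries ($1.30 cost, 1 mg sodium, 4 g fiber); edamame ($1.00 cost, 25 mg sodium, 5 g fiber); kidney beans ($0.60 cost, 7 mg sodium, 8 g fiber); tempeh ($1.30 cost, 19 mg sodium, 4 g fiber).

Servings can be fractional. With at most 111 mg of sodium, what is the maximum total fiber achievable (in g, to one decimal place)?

Fiber per mg sodium: strawberries 4, kidney beans 1.143, tempeh 0.2105, edamame 0.2.
With no serving limits, spend the whole sodium allowance on strawberries: 111 mg / 1 mg × 4 g = 444.0 g.

444.0 g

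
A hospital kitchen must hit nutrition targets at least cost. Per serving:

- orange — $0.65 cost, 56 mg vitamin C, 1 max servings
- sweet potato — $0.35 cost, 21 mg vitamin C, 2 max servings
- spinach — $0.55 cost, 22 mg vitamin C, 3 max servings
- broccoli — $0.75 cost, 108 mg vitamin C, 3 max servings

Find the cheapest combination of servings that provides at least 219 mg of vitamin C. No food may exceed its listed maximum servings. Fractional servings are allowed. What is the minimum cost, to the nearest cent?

$1.52

Cost per mg of vitamin C: broccoli $0.0069, orange $0.0116, sweet potato $0.0167, spinach $0.0250.
Take 2.028 servings of broccoli: +219.0 mg vitamin C for $1.52 (total $1.52, still need 0.0 mg).
Greedy by cheapest-per-mg is optimal for a single linear constraint, so the minimum cost is $1.52.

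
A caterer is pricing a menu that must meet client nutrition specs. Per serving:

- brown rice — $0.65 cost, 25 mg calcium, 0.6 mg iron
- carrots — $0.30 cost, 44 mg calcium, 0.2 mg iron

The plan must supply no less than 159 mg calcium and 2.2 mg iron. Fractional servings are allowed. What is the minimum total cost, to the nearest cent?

With two linear requirements the optimum uses one or two foods; enumerate the corners.
brown rice only: max(159/25, 2.2/0.6) = 6.36 servings → $4.13.
carrots only: max(159/44, 2.2/0.2) = 11 servings → $3.30.
brown rice + carrots with both tight: 3.037 servings and 1.888 servings → $2.54.
The minimum over all feasible corners is $2.54.

$2.54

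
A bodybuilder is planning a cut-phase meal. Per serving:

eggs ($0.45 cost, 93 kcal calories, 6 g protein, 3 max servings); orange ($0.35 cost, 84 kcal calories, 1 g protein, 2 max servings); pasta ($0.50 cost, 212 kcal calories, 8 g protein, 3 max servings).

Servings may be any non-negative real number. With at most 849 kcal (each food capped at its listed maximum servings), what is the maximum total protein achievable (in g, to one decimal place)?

Protein per kcal: eggs 0.06452, pasta 0.03774, orange 0.0119.
Take 3 servings of eggs: uses 279 kcal, +18.0 g protein (running total 18.0 g).
Take 2.689 servings of pasta: uses 570 kcal, +21.5 g protein (running total 39.5 g).
Greedy by best ratio exhausts the calories allowance optimally: 39.5 g.

39.5 g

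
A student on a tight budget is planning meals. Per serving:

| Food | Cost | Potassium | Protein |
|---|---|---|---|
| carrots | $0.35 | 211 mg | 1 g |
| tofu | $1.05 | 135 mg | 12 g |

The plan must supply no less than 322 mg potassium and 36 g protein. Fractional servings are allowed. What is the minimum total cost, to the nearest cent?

$3.15

Two binding constraints pin down two serving amounts, so the optimal mix uses at most two foods. The candidates are each food alone (scaled to the tighter of potassium/protein) and each pair with both constraints tight.
carrots only: max(322/211, 36/1) = 36 servings → $12.60.
tofu only: max(322/135, 36/12) = 3 servings → $3.15.
carrots + tofu: intersection lies outside the first quadrant.
Cheapest feasible corner: $3.15.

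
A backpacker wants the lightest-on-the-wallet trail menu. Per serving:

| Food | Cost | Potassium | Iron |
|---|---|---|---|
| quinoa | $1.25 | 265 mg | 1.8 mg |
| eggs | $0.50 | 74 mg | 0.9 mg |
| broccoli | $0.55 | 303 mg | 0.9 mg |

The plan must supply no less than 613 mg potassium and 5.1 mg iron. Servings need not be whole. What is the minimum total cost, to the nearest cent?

The cheapest plan sits at a corner of the feasible region — with two constraints it uses at most two foods.
quinoa only: max(613/265, 5.1/1.8) = 2.833 servings → $3.54.
eggs only: max(613/74, 5.1/0.9) = 8.284 servings → $4.14.
broccoli only: max(613/303, 5.1/0.9) = 5.667 servings → $3.12.
quinoa + eggs with both tight: 1.655 servings and 2.356 servings → $3.25.
quinoa + broccoli: intersection lies outside the first quadrant.
eggs + broccoli with both tight: 4.821 servings and 0.8457 servings → $2.88.
So the least-cost plan costs $2.88.

$2.88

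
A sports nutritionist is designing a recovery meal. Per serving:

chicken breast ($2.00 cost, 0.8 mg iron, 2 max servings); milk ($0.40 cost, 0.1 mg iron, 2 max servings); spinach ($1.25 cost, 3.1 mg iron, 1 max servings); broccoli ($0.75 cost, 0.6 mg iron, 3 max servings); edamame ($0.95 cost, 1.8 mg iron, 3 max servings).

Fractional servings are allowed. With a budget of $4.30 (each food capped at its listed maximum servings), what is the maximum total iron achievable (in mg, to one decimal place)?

8.7 mg

Iron per dollar: spinach 2.48, edamame 1.895, broccoli 0.8, chicken breast 0.4, milk 0.25.
Take 1 serving of spinach: spends $1.25, +3.1 mg iron (running total 3.1 mg).
Take 3 servings of edamame: spends $2.85, +5.4 mg iron (running total 8.5 mg).
Take 0.2667 servings of broccoli: spends $0.20, +0.2 mg iron (running total 8.7 mg).
Filling greedily by iron-per-dollar is optimal for one linear limit, giving 8.7 mg.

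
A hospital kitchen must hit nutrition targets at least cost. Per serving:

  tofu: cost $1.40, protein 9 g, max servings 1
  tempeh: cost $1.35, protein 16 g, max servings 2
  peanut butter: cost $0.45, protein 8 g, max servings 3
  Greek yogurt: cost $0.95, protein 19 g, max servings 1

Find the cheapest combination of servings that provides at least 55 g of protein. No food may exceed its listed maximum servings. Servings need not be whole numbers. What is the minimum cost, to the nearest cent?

Cost per g of protein: Greek yogurt $0.0500, peanut butter $0.0563, tempeh $0.0844, tofu $0.1556.
Take 1 serving of Greek yogurt: +19.0 g protein for $0.95 (total $0.95, still need 36.0 g).
Take 3 servings of peanut butter: +24.0 g protein for $1.35 (total $2.30, still need 12.0 g).
Take 0.75 servings of tempeh: +12.0 g protein for $1.01 (total $3.31, still need 0.0 g).
Filling from the cheapest source first is optimal under one linear minimum: $3.31.

$3.31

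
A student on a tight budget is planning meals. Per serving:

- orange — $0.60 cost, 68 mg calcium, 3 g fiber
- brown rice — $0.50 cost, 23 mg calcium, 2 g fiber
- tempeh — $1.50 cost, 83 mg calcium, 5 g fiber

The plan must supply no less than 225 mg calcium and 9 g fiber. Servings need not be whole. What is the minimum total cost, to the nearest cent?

$1.99

Check every corner: each single food scaled to meet both minima, and each pair solved so both constraints bind.
orange only: max(225/68, 9/3) = 3.309 servings → $1.99.
brown rice only: max(225/23, 9/2) = 9.783 servings → $4.89.
tempeh only: max(225/83, 9/5) = 2.711 servings → $4.07.
orange + brown rice: the both-tight solution has a negative serving — not a feasible corner.
orange + tempeh: intersection lies outside the first quadrant.
brown rice + tempeh: intersection lies outside the first quadrant.
The minimum over all feasible corners is $1.99.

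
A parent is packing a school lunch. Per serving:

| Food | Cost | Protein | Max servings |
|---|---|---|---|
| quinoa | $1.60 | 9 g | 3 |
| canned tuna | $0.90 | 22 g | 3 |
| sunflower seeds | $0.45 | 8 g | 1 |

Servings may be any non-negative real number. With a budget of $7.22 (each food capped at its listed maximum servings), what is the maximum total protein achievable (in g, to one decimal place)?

Protein per dollar: canned tuna 24.44, sunflower seeds 17.78, quinoa 5.625.
Take 3 servings of canned tuna: spends $2.70, +66.0 g protein (running total 66.0 g).
Take 1 serving of sunflower seeds: spends $0.45, +8.0 g protein (running total 74.0 g).
Take 2.544 servings of quinoa: spends $4.07, +22.9 g protein (running total 96.9 g).
Filling greedily by protein-per-dollar is optimal for one linear limit, giving 96.9 g.

96.9 g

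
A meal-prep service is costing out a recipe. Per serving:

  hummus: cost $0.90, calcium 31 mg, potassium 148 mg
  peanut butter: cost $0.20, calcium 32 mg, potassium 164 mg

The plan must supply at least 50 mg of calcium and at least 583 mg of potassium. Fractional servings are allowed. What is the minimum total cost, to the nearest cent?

$0.71

Compare the cost at each extreme point of the feasible region.
hummus only: max(50/31, 583/148) = 3.939 servings → $3.55.
peanut butter only: max(50/32, 583/164) = 3.555 servings → $0.71.
hummus + peanut butter: intersection lies outside the first quadrant.
The minimum over all feasible corners is $0.71.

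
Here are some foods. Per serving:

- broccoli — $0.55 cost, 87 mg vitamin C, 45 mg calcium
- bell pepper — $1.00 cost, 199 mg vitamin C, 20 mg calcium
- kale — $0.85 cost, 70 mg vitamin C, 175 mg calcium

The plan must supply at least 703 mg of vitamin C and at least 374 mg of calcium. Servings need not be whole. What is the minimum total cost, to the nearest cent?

With two linear requirements the optimum uses one or two foods; enumerate the corners.
broccoli only: max(703/87, 374/45) = 8.311 servings → $4.57.
bell pepper only: max(703/199, 374/20) = 18.7 servings → $18.70.
kale only: max(703/70, 374/175) = 10.04 servings → $8.54.
broccoli + bell pepper: the both-tight solution has a negative serving — not a feasible corner.
broccoli + kale with both tight: 8.02 servings and 0.07478 servings → $4.47.
bell pepper + kale with both tight: 2.897 servings and 1.806 servings → $4.43.
So the least-cost plan costs $4.43.

$4.43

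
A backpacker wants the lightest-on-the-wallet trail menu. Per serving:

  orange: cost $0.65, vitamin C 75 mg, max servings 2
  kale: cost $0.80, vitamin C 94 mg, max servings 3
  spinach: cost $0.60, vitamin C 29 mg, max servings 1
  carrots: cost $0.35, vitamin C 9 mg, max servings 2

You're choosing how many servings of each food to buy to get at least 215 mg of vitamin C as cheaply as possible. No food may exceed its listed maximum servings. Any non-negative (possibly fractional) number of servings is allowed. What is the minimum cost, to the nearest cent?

$1.83

Cost per mg of vitamin C: kale $0.0085, orange $0.0087, spinach $0.0207, carrots $0.0389.
Take 2.287 servings of kale: +215.0 mg vitamin C for $1.83 (total $1.83, still need 0.0 mg).
Greedy by cheapest-per-mg is optimal for a single linear constraint, so the minimum cost is $1.83.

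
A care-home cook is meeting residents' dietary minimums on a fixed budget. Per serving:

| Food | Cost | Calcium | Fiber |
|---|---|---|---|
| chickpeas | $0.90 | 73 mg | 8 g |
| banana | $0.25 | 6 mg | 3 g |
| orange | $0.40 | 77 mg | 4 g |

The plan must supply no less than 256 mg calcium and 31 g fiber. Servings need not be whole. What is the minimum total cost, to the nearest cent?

$2.77

This is a tiny linear program; its minimum lies at a vertex of the feasible set. List the vertices and price them.
chickpeas only: max(256/73, 31/8) = 3.875 servings → $3.49.
banana only: max(256/6, 31/3) = 42.67 servings → $10.67.
orange only: max(256/77, 31/4) = 7.75 servings → $3.10.
chickpeas + banana with both tight: 3.404 servings and 1.257 servings → $3.38.
chickpeas + orange: the both-tight solution has a negative serving — not a feasible corner.
banana + orange with both tight: 6.585 servings and 2.812 servings → $2.77.
The minimum over all feasible corners is $2.77.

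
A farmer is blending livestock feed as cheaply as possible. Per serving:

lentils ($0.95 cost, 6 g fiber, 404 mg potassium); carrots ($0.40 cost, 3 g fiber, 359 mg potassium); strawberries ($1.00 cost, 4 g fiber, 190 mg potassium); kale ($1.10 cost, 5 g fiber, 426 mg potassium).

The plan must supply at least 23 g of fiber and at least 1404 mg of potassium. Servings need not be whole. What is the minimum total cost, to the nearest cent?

Two binding constraints pin down two serving amounts, so the optimal mix uses at most two foods. The candidates are each food alone (scaled to the tighter of fiber/potassium) and each pair with both constraints tight.
lentils only: max(23/6, 1404/404) = 3.833 servings → $3.64.
carrots only: max(23/3, 1404/359) = 7.667 servings → $3.07.
strawberries only: max(23/4, 1404/190) = 7.389 servings → $7.39.
kale only: max(23/5, 1404/426) = 4.6 servings → $5.06.
lentils + carrots: the both-tight solution has a negative serving — not a feasible corner.
lentils + strawberries with both tight: 2.618 servings and 1.824 servings → $4.31.
lentils + kale with both targets exact would need a negative amount; discard.
carrots + strawberries with both tight: 1.439 servings and 4.671 servings → $5.25.
carrots + kale: intersection lies outside the first quadrant.
strawberries + kale with both tight: 3.684 servings and 1.653 servings → $5.50.
So the least-cost plan costs $3.07.

$3.07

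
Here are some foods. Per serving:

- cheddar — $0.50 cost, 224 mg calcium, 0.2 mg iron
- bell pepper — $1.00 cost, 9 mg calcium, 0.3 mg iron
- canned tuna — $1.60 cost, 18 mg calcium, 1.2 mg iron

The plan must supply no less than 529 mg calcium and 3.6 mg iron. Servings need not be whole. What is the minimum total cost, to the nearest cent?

Compare the cost at each extreme point of the feasible region.
cheddar only: max(529/224, 3.6/0.2) = 18 servings → $9.00.
bell pepper only: max(529/9, 3.6/0.3) = 58.78 servings → $58.78.
canned tuna only: max(529/18, 3.6/1.2) = 29.39 servings → $47.02.
cheddar + bell pepper with both tight: 1.931 servings and 10.71 servings → $11.68.
cheddar + canned tuna with both tight: 2.149 servings and 2.642 servings → $5.30.
bell pepper + canned tuna with both targets exact would need a negative amount; discard.
So the least-cost plan costs $5.30.

$5.30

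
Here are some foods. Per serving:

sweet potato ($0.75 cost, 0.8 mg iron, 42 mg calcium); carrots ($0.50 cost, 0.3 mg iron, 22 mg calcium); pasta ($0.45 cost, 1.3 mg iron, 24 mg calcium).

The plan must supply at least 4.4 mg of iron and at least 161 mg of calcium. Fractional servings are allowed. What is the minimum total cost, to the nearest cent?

$2.91

The cheapest plan sits at a corner of the feasible region — with two constraints it uses at most two foods.
sweet potato only: max(4.4/0.8, 161/42) = 5.5 servings → $4.12.
carrots only: max(4.4/0.3, 161/22) = 14.67 servings → $7.33.
pasta only: max(4.4/1.3, 161/24) = 6.708 servings → $3.02.
sweet potato + carrots: the both-tight solution has a negative serving — not a feasible corner.
sweet potato + pasta with both tight: 2.929 servings and 1.582 servings → $2.91.
carrots + pasta with both tight: 4.846 servings and 2.266 servings → $3.44.
Cheapest feasible corner: $2.91.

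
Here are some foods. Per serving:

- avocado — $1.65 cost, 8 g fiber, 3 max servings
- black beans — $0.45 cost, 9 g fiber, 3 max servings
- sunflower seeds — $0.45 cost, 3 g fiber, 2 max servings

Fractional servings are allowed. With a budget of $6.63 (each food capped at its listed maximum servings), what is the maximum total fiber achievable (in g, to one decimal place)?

Fiber per dollar: black beans 20, sunflower seeds 6.667, avocado 4.848.
Take 3 servings of black beans: spends $1.35, +27.0 g fiber (running total 27.0 g).
Take 2 servings of sunflower seeds: spends $0.90, +6.0 g fiber (running total 33.0 g).
Take 2.655 servings of avocado: spends $4.38, +21.2 g fiber (running total 54.2 g).
Greedy by best ratio exhausts the cost allowance optimally: 54.2 g.

54.2 g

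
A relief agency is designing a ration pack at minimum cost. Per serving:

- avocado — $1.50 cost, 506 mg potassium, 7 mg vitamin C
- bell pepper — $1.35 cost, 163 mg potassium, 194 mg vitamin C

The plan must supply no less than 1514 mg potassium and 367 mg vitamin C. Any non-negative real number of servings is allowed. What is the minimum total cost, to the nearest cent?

$6.05

Two binding constraints pin down two serving amounts, so the optimal mix uses at most two foods. The candidates are each food alone (scaled to the tighter of potassium/vitamin C) and each pair with both constraints tight.
avocado only: max(1514/506, 367/7) = 52.43 servings → $78.64.
bell pepper only: max(1514/163, 367/194) = 9.288 servings → $12.54.
avocado + bell pepper with both tight: 2.411 servings and 1.805 servings → $6.05.
So the least-cost plan costs $6.05.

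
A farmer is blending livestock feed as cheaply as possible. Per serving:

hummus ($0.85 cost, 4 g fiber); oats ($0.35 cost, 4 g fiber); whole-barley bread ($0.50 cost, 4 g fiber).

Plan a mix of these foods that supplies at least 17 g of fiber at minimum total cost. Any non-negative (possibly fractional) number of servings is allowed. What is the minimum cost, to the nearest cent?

$1.49

Cost per g of fiber: oats $0.0875, whole-barley bread $0.1250, hummus $0.2125.
With no serving limits, use only oats: 17 g / 4 g = 4.25 servings × $0.35 = $1.49.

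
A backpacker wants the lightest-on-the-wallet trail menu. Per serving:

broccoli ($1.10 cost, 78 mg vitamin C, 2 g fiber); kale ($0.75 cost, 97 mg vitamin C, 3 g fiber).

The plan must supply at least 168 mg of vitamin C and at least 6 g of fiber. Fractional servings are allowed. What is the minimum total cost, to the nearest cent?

$1.50

Check every corner: each single food scaled to meet both minima, and each pair solved so both constraints bind.
broccoli only: max(168/78, 6/2) = 3 servings → $3.30.
kale only: max(168/97, 6/3) = 2 servings → $1.50.
broccoli + kale: the both-tight solution has a negative serving — not a feasible corner.
The minimum over all feasible corners is $1.50.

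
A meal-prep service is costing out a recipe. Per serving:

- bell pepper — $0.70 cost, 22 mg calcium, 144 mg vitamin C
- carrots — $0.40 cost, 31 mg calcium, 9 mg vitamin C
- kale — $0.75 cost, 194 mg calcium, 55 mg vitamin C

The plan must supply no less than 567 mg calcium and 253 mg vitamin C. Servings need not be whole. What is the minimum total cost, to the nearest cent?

$2.60

Check every corner: each single food scaled to meet both minima, and each pair solved so both constraints bind.
bell pepper only: max(567/22, 253/144) = 25.77 servings → $18.04.
carrots only: max(567/31, 253/9) = 28.11 servings → $11.24.
kale only: max(567/194, 253/55) = 4.6 servings → $3.45.
bell pepper + carrots with both tight: 0.6423 servings and 17.83 servings → $7.58.
bell pepper + kale with both tight: 0.6696 servings and 2.847 servings → $2.60.
carrots + kale: the both-tight solution has a negative serving — not a feasible corner.
So the least-cost plan costs $2.60.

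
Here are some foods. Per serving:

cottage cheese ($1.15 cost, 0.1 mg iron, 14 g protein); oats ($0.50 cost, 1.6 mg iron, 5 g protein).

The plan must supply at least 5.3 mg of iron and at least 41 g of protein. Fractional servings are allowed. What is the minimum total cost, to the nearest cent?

$3.65

For a min-cost LP with two ≥-constraints, a basic feasible solution has at most two positive variables.
cottage cheese only: max(5.3/0.1, 41/14) = 53 servings → $60.95.
oats only: max(5.3/1.6, 41/5) = 8.2 servings → $4.10.
cottage cheese + oats with both tight: 1.785 servings and 3.201 servings → $3.65.
Cheapest feasible corner: $3.65.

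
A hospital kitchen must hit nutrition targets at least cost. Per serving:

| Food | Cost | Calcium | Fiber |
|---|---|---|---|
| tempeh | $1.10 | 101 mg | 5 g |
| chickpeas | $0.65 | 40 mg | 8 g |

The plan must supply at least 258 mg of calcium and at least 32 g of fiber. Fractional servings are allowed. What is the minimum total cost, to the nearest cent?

Check every corner: each single food scaled to meet both minima, and each pair solved so both constraints bind.
tempeh only: max(258/101, 32/5) = 6.4 servings → $7.04.
chickpeas only: max(258/40, 32/8) = 6.45 servings → $4.19.
tempeh + chickpeas with both tight: 1.289 servings and 3.194 servings → $3.49.
Cheapest feasible corner: $3.49.

$3.49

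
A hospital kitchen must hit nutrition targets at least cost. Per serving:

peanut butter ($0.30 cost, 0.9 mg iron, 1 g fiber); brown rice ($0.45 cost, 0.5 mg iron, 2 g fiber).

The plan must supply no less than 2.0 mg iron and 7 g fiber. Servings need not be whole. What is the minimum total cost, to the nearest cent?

Minimising a linear cost over {iron ≥ 2.0, fiber ≥ 7, servings ≥ 0} — the optimum is at a vertex, using one or two foods.
peanut butter only: max(2.0/0.9, 7/1) = 7 servings → $2.10.
brown rice only: max(2.0/0.5, 7/2) = 4 servings → $1.80.
peanut butter + brown rice with both tight: 0.3846 servings and 3.308 servings → $1.60.
Cheapest feasible corner: $1.60.

$1.60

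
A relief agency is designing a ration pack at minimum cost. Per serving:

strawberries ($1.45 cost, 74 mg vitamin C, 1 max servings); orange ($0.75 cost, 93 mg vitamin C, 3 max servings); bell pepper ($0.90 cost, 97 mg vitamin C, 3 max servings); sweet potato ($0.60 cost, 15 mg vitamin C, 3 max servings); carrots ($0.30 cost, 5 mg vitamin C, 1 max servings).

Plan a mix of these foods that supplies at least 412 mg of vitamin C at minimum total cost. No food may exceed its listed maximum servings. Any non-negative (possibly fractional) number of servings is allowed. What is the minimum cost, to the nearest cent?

$3.48

Cost per mg of vitamin C: orange $0.0081, bell pepper $0.0093, strawberries $0.0196, sweet potato $0.0400, carrots $0.0600.
Take 3 servings of orange: +279.0 mg vitamin C for $2.25 (total $2.25, still need 133.0 mg).
Take 1.371 servings of bell pepper: +133.0 mg vitamin C for $1.23 (total $3.48, still need 0.0 mg).
Filling from the cheapest source first is optimal under one linear minimum: $3.48.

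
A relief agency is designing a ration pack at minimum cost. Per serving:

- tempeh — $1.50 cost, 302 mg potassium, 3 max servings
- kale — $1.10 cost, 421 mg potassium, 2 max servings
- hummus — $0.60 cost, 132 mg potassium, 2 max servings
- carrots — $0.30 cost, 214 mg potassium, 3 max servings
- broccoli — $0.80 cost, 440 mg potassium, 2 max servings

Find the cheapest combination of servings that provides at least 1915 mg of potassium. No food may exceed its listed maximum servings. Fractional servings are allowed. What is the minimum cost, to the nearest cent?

$3.53

Cost per mg of potassium: carrots $0.0014, broccoli $0.0018, kale $0.0026, hummus $0.0045, tempeh $0.0050.
Take 3 servings of carrots: +642.0 mg potassium for $0.90 (total $0.90, still need 1273.0 mg).
Take 2 servings of broccoli: +880.0 mg potassium for $1.60 (total $2.50, still need 393.0 mg).
Take 0.9335 servings of kale: +393.0 mg potassium for $1.03 (total $3.53, still need 0.0 mg).
Greedy by cheapest-per-mg is optimal for a single linear constraint, so the minimum cost is $3.53.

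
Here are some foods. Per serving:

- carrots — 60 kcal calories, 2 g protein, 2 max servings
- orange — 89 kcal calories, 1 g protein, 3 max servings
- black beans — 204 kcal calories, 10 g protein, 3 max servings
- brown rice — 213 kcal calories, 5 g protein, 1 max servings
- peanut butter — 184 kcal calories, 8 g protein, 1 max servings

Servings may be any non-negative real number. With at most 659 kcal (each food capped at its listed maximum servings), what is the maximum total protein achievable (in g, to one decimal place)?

32.0 g

Protein per kcal: black beans 0.04902, peanut butter 0.04348, carrots 0.03333, brown rice 0.02347, orange 0.01124.
Take 3 servings of black beans: uses 612 kcal, +30.0 g protein (running total 30.0 g).
Take 0.2554 servings of peanut butter: uses 47 kcal, +2.0 g protein (running total 32.0 g).
Greedy by best ratio exhausts the calories allowance optimally: 32.0 g.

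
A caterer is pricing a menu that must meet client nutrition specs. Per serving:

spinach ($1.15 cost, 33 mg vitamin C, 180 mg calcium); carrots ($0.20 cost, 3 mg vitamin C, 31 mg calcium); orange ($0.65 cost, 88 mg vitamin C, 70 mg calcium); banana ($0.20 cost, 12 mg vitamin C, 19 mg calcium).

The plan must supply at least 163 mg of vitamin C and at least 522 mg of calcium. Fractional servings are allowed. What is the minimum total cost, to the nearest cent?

The cheapest plan sits at a corner of the feasible region — with two constraints it uses at most two foods.
spinach only: max(163/33, 522/180) = 4.939 servings → $5.68.
carrots only: max(163/3, 522/31) = 54.33 servings → $10.87.
orange only: max(163/88, 522/70) = 7.457 servings → $4.85.
banana only: max(163/12, 522/19) = 27.47 servings → $5.49.
spinach + carrots: intersection lies outside the first quadrant.
spinach + orange with both tight: 2.552 servings and 0.8953 servings → $3.52.
spinach + banana with both tight: 2.066 servings and 7.902 servings → $3.96.
carrots + orange with both tight: 13.71 servings and 1.385 servings → $3.64.
carrots + banana with both tight: 10.05 servings and 11.07 servings → $4.22.
orange + banana: intersection lies outside the first quadrant.
The minimum over all feasible corners is $3.52.

$3.52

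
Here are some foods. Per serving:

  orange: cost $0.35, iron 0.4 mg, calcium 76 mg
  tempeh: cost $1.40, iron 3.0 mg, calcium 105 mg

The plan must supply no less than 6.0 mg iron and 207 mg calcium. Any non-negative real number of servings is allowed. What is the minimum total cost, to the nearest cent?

$2.80

A basic optimal solution has at most two foods positive. Try each food alone and each pair with both targets met exactly.
orange only: max(6.0/0.4, 207/76) = 15 servings → $5.25.
tempeh only: max(6.0/3.0, 207/105) = 2 servings → $2.80.
orange + tempeh: intersection lies outside the first quadrant.
The minimum over all feasible corners is $2.80.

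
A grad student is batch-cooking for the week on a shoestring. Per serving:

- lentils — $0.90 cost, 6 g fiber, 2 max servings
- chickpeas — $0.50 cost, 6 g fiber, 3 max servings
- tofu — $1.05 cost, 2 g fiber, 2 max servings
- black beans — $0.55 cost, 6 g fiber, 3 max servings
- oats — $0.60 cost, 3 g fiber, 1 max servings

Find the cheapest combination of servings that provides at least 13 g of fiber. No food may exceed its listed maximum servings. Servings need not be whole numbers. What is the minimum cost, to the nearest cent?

$1.08

Cost per g of fiber: chickpeas $0.0833, black beans $0.0917, lentils $0.1500, oats $0.2000, tofu $0.5250.
Take 2.167 servings of chickpeas: +13.0 g fiber for $1.08 (total $1.08, still need 0.0 g).
Greedy by cheapest-per-g is optimal for a single linear constraint, so the minimum cost is $1.08.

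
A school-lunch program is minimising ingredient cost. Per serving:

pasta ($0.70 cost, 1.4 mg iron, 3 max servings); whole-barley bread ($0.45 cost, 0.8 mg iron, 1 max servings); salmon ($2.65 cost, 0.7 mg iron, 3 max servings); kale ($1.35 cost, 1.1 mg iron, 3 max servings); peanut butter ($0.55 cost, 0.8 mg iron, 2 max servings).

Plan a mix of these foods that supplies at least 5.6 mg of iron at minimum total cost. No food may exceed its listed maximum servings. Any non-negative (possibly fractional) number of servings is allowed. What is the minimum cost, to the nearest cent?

Cost per mg of iron: pasta $0.5000, whole-barley bread $0.5625, peanut butter $0.6875, kale $1.2273, salmon $3.7857.
Take 3 servings of pasta: +4.2 mg iron for $2.10 (total $2.10, still need 1.4 mg).
Take 1 serving of whole-barley bread: +0.8 mg iron for $0.45 (total $2.55, still need 0.6 mg).
Take 0.75 servings of peanut butter: +0.6 mg iron for $0.41 (total $2.96, still need 0.0 mg).
Greedy by cheapest-per-mg is optimal for a single linear constraint, so the minimum cost is $2.96.

$2.96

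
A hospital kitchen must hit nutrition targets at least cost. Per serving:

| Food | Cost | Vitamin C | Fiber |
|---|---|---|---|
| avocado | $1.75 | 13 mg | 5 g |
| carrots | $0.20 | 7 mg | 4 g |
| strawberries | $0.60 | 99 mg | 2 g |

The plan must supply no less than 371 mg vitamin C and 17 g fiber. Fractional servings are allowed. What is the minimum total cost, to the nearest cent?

With two linear requirements the optimum uses one or two foods; enumerate the corners.
avocado only: max(371/13, 17/5) = 28.54 servings → $49.94.
carrots only: max(371/7, 17/4) = 53 servings → $10.60.
strawberries only: max(371/99, 17/2) = 8.5 servings → $5.10.
avocado + carrots: intersection lies outside the first quadrant.
avocado + strawberries with both tight: 2.006 servings and 3.484 servings → $5.60.
carrots + strawberries with both tight: 2.463 servings and 3.573 servings → $2.64.
The minimum over all feasible corners is $2.64.

$2.64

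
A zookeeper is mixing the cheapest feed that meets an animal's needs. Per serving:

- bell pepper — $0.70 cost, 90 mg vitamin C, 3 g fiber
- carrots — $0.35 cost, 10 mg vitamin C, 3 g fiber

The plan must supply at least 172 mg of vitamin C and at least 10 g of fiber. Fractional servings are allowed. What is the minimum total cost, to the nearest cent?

With two linear requirements the optimum uses one or two foods; enumerate the corners.
bell pepper only: max(172/90, 10/3) = 3.333 servings → $2.33.
carrots only: max(172/10, 10/3) = 17.2 servings → $6.02.
bell pepper + carrots with both tight: 1.733 servings and 1.6 servings → $1.77.
Cheapest feasible corner: $1.77.

$1.77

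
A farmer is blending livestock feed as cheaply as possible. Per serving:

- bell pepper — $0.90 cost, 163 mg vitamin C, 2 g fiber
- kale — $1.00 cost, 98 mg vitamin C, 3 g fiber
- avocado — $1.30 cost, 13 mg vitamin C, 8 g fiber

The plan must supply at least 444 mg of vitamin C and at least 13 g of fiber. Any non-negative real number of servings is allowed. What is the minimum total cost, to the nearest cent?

Check every corner: each single food scaled to meet both minima, and each pair solved so both constraints bind.
bell pepper only: max(444/163, 13/2) = 6.5 servings → $5.85.
kale only: max(444/98, 13/3) = 4.531 servings → $4.53.
avocado only: max(444/13, 13/8) = 34.15 servings → $44.40.
bell pepper + kale with both tight: 0.198 servings and 4.201 servings → $4.38.
bell pepper + avocado with both tight: 2.647 servings and 0.9632 servings → $3.63.
kale + avocado: the both-tight solution has a negative serving — not a feasible corner.
The minimum over all feasible corners is $3.63.

$3.63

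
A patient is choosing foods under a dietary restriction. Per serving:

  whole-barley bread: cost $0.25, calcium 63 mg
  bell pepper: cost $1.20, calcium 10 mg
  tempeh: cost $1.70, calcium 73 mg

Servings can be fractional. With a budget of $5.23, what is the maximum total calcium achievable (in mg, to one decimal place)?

Calcium per dollar: whole-barley bread 252, tempeh 42.94, bell pepper 8.333.
With no serving limits, spend the whole cost allowance on whole-barley bread: $5.23 / $0.25 × 63 mg = 1318.0 mg.

1318.0 mg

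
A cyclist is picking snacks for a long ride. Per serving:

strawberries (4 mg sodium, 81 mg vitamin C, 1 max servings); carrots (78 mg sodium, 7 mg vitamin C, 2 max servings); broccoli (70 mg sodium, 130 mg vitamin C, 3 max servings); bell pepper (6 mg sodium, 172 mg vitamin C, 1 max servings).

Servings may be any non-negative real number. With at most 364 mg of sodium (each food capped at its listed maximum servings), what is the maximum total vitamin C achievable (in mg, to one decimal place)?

Vitamin C per mg sodium: bell pepper 28.67, strawberries 20.25, broccoli 1.857, carrots 0.08974.
Take 1 serving of bell pepper: uses 6 mg sodium, +172.0 mg vitamin C (running total 172.0 mg).
Take 1 serving of strawberries: uses 4 mg sodium, +81.0 mg vitamin C (running total 253.0 mg).
Take 3 servings of broccoli: uses 210 mg sodium, +390.0 mg vitamin C (running total 643.0 mg).
Take 1.846 servings of carrots: uses 144 mg sodium, +12.9 mg vitamin C (running total 655.9 mg).
Filling greedily by vitamin C-per-mg sodium is optimal for one linear limit, giving 655.9 mg.

655.9 mg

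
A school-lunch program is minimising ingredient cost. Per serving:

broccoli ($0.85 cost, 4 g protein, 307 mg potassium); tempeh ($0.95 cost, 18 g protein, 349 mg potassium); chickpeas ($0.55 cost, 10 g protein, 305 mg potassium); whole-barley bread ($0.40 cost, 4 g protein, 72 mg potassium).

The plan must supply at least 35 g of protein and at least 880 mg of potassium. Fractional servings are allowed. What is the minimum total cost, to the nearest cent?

$1.89

This is a tiny linear program; its minimum lies at a vertex of the feasible set. List the vertices and price them.
broccoli only: max(35/4, 880/307) = 8.75 servings → $7.44.
tempeh only: max(35/18, 880/349) = 2.521 servings → $2.40.
chickpeas only: max(35/10, 880/305) = 3.5 servings → $1.93.
whole-barley bread only: max(35/4, 880/72) = 12.22 servings → $4.89.
broccoli + tempeh with both tight: 0.8777 servings and 1.749 servings → $2.41.
broccoli + chickpeas: intersection lies outside the first quadrant.
broccoli + whole-barley bread with both tight: 1.064 servings and 7.686 servings → $3.98.
tempeh + chickpeas with both tight: 0.9375 servings and 1.812 servings → $1.89.
tempeh + whole-barley bread with both targets exact would need a negative amount; discard.
chickpeas + whole-barley bread with both tight: 2 servings and 3.75 servings → $2.60.
Cheapest feasible corner: $1.89.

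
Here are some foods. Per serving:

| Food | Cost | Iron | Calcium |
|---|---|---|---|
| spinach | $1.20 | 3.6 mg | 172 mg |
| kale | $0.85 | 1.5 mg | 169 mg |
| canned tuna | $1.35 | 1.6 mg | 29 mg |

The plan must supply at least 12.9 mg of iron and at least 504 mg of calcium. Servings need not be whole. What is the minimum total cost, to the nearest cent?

$4.30

Check every corner: each single food scaled to meet both minima, and each pair solved so both constraints bind.
spinach only: max(12.9/3.6, 504/172) = 3.583 servings → $4.30.
kale only: max(12.9/1.5, 504/169) = 8.6 servings → $7.31.
canned tuna only: max(12.9/1.6, 504/29) = 17.38 servings → $23.46.
spinach + kale: the both-tight solution has a negative serving — not a feasible corner.
spinach + canned tuna with both tight: 2.531 servings and 2.368 servings → $6.23.
kale + canned tuna with both tight: 1.905 servings and 6.276 servings → $10.09.
Cheapest feasible corner: $4.30.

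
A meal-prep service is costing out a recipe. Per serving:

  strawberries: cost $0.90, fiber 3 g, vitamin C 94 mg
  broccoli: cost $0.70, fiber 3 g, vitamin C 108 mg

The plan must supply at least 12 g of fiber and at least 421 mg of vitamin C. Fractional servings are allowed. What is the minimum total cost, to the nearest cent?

$2.80

The cheapest plan sits at a corner of the feasible region — with two constraints it uses at most two foods.
strawberries only: max(12/3, 421/94) = 4.479 servings → $4.03.
broccoli only: max(12/3, 421/108) = 4 servings → $2.80.
strawberries + broccoli with both tight: 0.7857 servings and 3.214 servings → $2.96.
The minimum over all feasible corners is $2.80.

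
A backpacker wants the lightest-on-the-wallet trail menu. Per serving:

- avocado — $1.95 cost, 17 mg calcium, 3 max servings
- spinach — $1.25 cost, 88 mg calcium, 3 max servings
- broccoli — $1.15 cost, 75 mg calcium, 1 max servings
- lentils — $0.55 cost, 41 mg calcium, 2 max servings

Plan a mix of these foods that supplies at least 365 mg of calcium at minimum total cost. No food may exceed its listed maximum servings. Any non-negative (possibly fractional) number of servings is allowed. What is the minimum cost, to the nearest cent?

$5.14

Cost per mg of calcium: lentils $0.0134, spinach $0.0142, broccoli $0.0153, avocado $0.1147.
Take 2 servings of lentils: +82.0 mg calcium for $1.10 (total $1.10, still need 283.0 mg).
Take 3 servings of spinach: +264.0 mg calcium for $3.75 (total $4.85, still need 19.0 mg).
Take 0.2533 servings of broccoli: +19.0 mg calcium for $0.29 (total $5.14, still need 0.0 mg).
Filling from the cheapest source first is optimal under one linear minimum: $5.14.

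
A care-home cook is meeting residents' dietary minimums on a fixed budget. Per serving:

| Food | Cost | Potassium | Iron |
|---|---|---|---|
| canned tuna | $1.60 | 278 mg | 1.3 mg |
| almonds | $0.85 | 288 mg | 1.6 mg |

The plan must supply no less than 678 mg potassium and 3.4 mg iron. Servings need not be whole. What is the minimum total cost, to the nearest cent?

Check every corner: each single food scaled to meet both minima, and each pair solved so both constraints bind.
canned tuna only: max(678/278, 3.4/1.3) = 2.615 servings → $4.18.
almonds only: max(678/288, 3.4/1.6) = 2.354 servings → $2.00.
canned tuna + almonds with both tight: 1.5 servings and 0.9062 servings → $3.17.
The minimum over all feasible corners is $2.00.

$2.00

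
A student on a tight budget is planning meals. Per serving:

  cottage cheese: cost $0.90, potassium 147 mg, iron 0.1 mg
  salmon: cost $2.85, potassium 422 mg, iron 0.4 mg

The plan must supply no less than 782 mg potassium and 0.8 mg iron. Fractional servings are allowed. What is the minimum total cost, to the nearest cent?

cottage cheese only: max(782/147, 0.8/0.1) = 8 servings → $7.20.
salmon only: max(782/422, 0.8/0.4) = 2 servings → $5.70.
cottage cheese + salmon: the both-tight solution has a negative serving — not a feasible corner.
The minimum over all feasible corners is $5.70.

$5.70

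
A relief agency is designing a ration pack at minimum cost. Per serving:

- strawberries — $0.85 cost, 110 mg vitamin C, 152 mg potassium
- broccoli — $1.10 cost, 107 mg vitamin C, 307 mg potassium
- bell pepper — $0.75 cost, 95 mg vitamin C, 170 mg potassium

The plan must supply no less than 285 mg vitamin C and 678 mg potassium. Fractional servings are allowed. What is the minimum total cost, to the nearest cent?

strawberries only: max(285/110, 678/152) = 4.461 servings → $3.79.
broccoli only: max(285/107, 678/307) = 2.664 servings → $2.93.
bell pepper only: max(285/95, 678/170) = 3.988 servings → $2.99.
strawberries + broccoli with both tight: 0.8539 servings and 1.786 servings → $2.69.
strawberries + bell pepper with both targets exact would need a negative amount; discard.
broccoli + bell pepper with both tight: 1.454 servings and 1.362 servings → $2.62.
So the least-cost plan costs $2.62.

$2.62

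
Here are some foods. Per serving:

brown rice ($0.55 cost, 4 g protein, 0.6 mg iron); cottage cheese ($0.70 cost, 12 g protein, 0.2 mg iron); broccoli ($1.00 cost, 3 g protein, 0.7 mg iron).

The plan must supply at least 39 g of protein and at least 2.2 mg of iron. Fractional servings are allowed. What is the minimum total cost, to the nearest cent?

$3.20

brown rice only: max(39/4, 2.2/0.6) = 9.75 servings → $5.36.
cottage cheese only: max(39/12, 2.2/0.2) = 11 servings → $7.70.
broccoli only: max(39/3, 2.2/0.7) = 13 servings → $13.00.
brown rice + cottage cheese with both tight: 2.906 servings and 2.281 servings → $3.20.
brown rice + broccoli: the both-tight solution has a negative serving — not a feasible corner.
cottage cheese + broccoli with both tight: 2.654 servings and 2.385 servings → $4.24.
So the least-cost plan costs $3.20.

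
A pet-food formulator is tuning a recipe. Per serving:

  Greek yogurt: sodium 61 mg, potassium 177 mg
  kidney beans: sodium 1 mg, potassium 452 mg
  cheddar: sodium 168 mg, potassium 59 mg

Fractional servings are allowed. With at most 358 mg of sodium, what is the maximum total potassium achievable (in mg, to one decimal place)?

161816.0 mg

Potassium per mg sodium: kidney beans 452, Greek yogurt 2.902, cheddar 0.3512.
With no serving limits, spend the whole sodium allowance on kidney beans: 358 mg / 1 mg × 452 mg = 161816.0 mg.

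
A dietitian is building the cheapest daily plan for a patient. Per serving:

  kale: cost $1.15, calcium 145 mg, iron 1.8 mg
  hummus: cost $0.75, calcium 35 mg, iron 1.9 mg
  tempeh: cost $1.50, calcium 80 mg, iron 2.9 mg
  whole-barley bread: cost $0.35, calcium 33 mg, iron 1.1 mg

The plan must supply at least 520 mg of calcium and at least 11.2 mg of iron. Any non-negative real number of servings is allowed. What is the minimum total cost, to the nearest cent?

kale only: max(520/145, 11.2/1.8) = 6.222 servings → $7.16.
hummus only: max(520/35, 11.2/1.9) = 14.86 servings → $11.14.
tempeh only: max(520/80, 11.2/2.9) = 6.5 servings → $9.75.
whole-barley bread only: max(520/33, 11.2/1.1) = 15.76 servings → $5.52.
kale + hummus with both tight: 2.805 servings and 3.238 servings → $5.65.
kale + tempeh with both tight: 2.213 servings and 2.488 servings → $6.28.
kale + whole-barley bread with both tight: 2.022 servings and 6.873 servings → $4.73.
hummus + tempeh: the both-tight solution has a negative serving — not a feasible corner.
hummus + whole-barley bread: intersection lies outside the first quadrant.
tempeh + whole-barley bread: intersection lies outside the first quadrant.
Cheapest feasible corner: $4.73.

$4.73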